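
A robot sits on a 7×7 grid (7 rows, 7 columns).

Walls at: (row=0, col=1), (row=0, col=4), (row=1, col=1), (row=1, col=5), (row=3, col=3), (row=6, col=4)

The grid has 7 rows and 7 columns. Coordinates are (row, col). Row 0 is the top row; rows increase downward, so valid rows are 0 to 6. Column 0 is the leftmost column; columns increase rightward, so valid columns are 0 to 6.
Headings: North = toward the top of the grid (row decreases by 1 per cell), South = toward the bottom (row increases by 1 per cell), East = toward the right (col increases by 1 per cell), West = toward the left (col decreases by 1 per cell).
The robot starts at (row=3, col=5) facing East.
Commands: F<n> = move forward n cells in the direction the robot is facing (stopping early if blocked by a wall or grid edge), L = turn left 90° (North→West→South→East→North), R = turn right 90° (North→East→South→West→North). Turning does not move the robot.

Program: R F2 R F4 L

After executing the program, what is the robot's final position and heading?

Start: (row=3, col=5), facing East
  R: turn right, now facing South
  F2: move forward 2, now at (row=5, col=5)
  R: turn right, now facing West
  F4: move forward 4, now at (row=5, col=1)
  L: turn left, now facing South
Final: (row=5, col=1), facing South

Answer: Final position: (row=5, col=1), facing South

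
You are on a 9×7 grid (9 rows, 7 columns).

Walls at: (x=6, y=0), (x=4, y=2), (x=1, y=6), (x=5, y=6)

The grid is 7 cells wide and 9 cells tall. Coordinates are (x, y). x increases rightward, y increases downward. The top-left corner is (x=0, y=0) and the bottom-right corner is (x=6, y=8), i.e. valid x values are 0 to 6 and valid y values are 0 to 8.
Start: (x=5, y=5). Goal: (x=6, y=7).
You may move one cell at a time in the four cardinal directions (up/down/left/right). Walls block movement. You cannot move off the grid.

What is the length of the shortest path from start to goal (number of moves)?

BFS from (x=5, y=5) until reaching (x=6, y=7):
  Distance 0: (x=5, y=5)
  Distance 1: (x=5, y=4), (x=4, y=5), (x=6, y=5)
  Distance 2: (x=5, y=3), (x=4, y=4), (x=6, y=4), (x=3, y=5), (x=4, y=6), (x=6, y=6)
  Distance 3: (x=5, y=2), (x=4, y=3), (x=6, y=3), (x=3, y=4), (x=2, y=5), (x=3, y=6), (x=4, y=7), (x=6, y=7)  <- goal reached here
One shortest path (3 moves): (x=5, y=5) -> (x=6, y=5) -> (x=6, y=6) -> (x=6, y=7)

Answer: Shortest path length: 3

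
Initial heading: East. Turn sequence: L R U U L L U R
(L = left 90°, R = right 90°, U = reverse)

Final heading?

Answer: Final heading: South

Derivation:
Start: East
  L (left (90° counter-clockwise)) -> North
  R (right (90° clockwise)) -> East
  U (U-turn (180°)) -> West
  U (U-turn (180°)) -> East
  L (left (90° counter-clockwise)) -> North
  L (left (90° counter-clockwise)) -> West
  U (U-turn (180°)) -> East
  R (right (90° clockwise)) -> South
Final: South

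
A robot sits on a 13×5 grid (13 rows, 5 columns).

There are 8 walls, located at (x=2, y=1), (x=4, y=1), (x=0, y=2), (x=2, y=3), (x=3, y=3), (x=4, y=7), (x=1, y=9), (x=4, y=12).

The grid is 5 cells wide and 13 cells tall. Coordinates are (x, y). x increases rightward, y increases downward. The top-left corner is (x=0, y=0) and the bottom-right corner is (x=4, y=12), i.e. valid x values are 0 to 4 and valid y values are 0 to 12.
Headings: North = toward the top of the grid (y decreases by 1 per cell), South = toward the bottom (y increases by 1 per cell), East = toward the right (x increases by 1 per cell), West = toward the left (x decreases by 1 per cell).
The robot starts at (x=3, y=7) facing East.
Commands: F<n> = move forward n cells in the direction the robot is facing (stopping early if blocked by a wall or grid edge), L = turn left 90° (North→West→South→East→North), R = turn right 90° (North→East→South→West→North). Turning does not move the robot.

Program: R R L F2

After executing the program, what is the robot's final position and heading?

Start: (x=3, y=7), facing East
  R: turn right, now facing South
  R: turn right, now facing West
  L: turn left, now facing South
  F2: move forward 2, now at (x=3, y=9)
Final: (x=3, y=9), facing South

Answer: Final position: (x=3, y=9), facing South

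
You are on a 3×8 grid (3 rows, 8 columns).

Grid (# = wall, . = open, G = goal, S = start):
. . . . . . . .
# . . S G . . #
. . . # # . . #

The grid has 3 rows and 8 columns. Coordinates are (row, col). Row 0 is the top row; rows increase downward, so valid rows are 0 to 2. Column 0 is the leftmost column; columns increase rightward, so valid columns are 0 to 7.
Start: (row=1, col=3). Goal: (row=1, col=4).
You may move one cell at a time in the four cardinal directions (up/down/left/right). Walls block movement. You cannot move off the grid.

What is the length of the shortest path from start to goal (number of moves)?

Answer: Shortest path length: 1

Derivation:
BFS from (row=1, col=3) until reaching (row=1, col=4):
  Distance 0: (row=1, col=3)
  Distance 1: (row=0, col=3), (row=1, col=2), (row=1, col=4)  <- goal reached here
One shortest path (1 moves): (row=1, col=3) -> (row=1, col=4)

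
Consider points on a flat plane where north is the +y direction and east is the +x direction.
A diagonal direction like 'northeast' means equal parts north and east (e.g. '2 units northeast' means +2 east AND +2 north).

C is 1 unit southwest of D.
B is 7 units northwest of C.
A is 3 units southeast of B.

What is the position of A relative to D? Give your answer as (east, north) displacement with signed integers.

Place D at the origin (east=0, north=0).
  C is 1 unit southwest of D: delta (east=-1, north=-1); C at (east=-1, north=-1).
  B is 7 units northwest of C: delta (east=-7, north=+7); B at (east=-8, north=6).
  A is 3 units southeast of B: delta (east=+3, north=-3); A at (east=-5, north=3).
Therefore A relative to D: (east=-5, north=3).

Answer: A is at (east=-5, north=3) relative to D.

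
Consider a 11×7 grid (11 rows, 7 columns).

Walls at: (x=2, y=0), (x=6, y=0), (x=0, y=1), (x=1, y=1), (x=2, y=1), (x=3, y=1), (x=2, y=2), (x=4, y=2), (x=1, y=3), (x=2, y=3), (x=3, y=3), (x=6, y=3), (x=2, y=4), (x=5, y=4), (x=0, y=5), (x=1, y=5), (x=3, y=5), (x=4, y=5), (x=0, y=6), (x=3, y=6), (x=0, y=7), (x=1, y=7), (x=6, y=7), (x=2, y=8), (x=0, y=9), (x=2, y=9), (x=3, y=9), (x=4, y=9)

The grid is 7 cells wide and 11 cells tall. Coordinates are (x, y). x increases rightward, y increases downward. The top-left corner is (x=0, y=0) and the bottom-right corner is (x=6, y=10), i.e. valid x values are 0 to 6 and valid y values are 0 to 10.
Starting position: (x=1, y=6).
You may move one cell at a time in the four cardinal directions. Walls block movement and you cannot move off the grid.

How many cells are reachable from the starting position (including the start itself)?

Answer: Reachable cells: 29

Derivation:
BFS flood-fill from (x=1, y=6):
  Distance 0: (x=1, y=6)
  Distance 1: (x=2, y=6)
  Distance 2: (x=2, y=5), (x=2, y=7)
  Distance 3: (x=3, y=7)
  Distance 4: (x=4, y=7), (x=3, y=8)
  Distance 5: (x=4, y=6), (x=5, y=7), (x=4, y=8)
  Distance 6: (x=5, y=6), (x=5, y=8)
  Distance 7: (x=5, y=5), (x=6, y=6), (x=6, y=8), (x=5, y=9)
  Distance 8: (x=6, y=5), (x=6, y=9), (x=5, y=10)
  Distance 9: (x=6, y=4), (x=4, y=10), (x=6, y=10)
  Distance 10: (x=3, y=10)
  Distance 11: (x=2, y=10)
  Distance 12: (x=1, y=10)
  Distance 13: (x=1, y=9), (x=0, y=10)
  Distance 14: (x=1, y=8)
  Distance 15: (x=0, y=8)
Total reachable: 29 (grid has 49 open cells total)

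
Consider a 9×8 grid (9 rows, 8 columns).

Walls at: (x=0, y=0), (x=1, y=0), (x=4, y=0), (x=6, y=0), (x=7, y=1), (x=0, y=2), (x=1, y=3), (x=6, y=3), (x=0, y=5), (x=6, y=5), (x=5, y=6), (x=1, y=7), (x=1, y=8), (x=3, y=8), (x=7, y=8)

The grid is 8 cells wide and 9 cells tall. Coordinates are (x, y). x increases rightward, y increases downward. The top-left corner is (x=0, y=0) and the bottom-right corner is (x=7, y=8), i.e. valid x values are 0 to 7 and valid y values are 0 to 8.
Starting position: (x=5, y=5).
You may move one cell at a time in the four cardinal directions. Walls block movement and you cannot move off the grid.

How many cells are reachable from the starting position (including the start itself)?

BFS flood-fill from (x=5, y=5):
  Distance 0: (x=5, y=5)
  Distance 1: (x=5, y=4), (x=4, y=5)
  Distance 2: (x=5, y=3), (x=4, y=4), (x=6, y=4), (x=3, y=5), (x=4, y=6)
  Distance 3: (x=5, y=2), (x=4, y=3), (x=3, y=4), (x=7, y=4), (x=2, y=5), (x=3, y=6), (x=4, y=7)
  Distance 4: (x=5, y=1), (x=4, y=2), (x=6, y=2), (x=3, y=3), (x=7, y=3), (x=2, y=4), (x=1, y=5), (x=7, y=5), (x=2, y=6), (x=3, y=7), (x=5, y=7), (x=4, y=8)
  Distance 5: (x=5, y=0), (x=4, y=1), (x=6, y=1), (x=3, y=2), (x=7, y=2), (x=2, y=3), (x=1, y=4), (x=1, y=6), (x=7, y=6), (x=2, y=7), (x=6, y=7), (x=5, y=8)
  Distance 6: (x=3, y=1), (x=2, y=2), (x=0, y=4), (x=0, y=6), (x=6, y=6), (x=7, y=7), (x=2, y=8), (x=6, y=8)
  Distance 7: (x=3, y=0), (x=2, y=1), (x=1, y=2), (x=0, y=3), (x=0, y=7)
  Distance 8: (x=2, y=0), (x=1, y=1), (x=0, y=8)
  Distance 9: (x=0, y=1)
Total reachable: 56 (grid has 57 open cells total)

Answer: Reachable cells: 56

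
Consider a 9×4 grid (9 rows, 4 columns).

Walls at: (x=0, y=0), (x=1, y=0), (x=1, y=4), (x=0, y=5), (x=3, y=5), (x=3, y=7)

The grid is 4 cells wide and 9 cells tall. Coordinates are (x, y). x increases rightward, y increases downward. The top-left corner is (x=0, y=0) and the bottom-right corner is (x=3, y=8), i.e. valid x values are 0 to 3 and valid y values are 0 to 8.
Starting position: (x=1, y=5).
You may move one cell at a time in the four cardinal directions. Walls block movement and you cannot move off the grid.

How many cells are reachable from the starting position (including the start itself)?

Answer: Reachable cells: 30

Derivation:
BFS flood-fill from (x=1, y=5):
  Distance 0: (x=1, y=5)
  Distance 1: (x=2, y=5), (x=1, y=6)
  Distance 2: (x=2, y=4), (x=0, y=6), (x=2, y=6), (x=1, y=7)
  Distance 3: (x=2, y=3), (x=3, y=4), (x=3, y=6), (x=0, y=7), (x=2, y=7), (x=1, y=8)
  Distance 4: (x=2, y=2), (x=1, y=3), (x=3, y=3), (x=0, y=8), (x=2, y=8)
  Distance 5: (x=2, y=1), (x=1, y=2), (x=3, y=2), (x=0, y=3), (x=3, y=8)
  Distance 6: (x=2, y=0), (x=1, y=1), (x=3, y=1), (x=0, y=2), (x=0, y=4)
  Distance 7: (x=3, y=0), (x=0, y=1)
Total reachable: 30 (grid has 30 open cells total)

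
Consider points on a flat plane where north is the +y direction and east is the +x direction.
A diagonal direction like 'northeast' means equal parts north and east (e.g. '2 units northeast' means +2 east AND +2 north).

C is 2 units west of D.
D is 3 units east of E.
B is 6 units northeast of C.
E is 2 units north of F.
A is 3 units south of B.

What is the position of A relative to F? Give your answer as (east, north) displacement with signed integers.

Answer: A is at (east=7, north=5) relative to F.

Derivation:
Place F at the origin (east=0, north=0).
  E is 2 units north of F: delta (east=+0, north=+2); E at (east=0, north=2).
  D is 3 units east of E: delta (east=+3, north=+0); D at (east=3, north=2).
  C is 2 units west of D: delta (east=-2, north=+0); C at (east=1, north=2).
  B is 6 units northeast of C: delta (east=+6, north=+6); B at (east=7, north=8).
  A is 3 units south of B: delta (east=+0, north=-3); A at (east=7, north=5).
Therefore A relative to F: (east=7, north=5).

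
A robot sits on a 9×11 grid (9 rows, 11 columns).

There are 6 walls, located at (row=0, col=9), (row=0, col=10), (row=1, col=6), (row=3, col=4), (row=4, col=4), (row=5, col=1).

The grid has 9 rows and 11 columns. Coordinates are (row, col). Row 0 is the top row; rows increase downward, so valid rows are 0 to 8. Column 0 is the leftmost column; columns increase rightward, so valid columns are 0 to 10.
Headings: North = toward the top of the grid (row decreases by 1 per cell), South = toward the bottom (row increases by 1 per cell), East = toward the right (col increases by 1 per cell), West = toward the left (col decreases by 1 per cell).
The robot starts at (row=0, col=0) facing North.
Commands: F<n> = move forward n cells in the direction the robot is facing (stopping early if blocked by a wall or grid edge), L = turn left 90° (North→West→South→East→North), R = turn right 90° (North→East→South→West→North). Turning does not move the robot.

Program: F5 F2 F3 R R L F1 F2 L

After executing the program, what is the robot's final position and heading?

Start: (row=0, col=0), facing North
  F5: move forward 0/5 (blocked), now at (row=0, col=0)
  F2: move forward 0/2 (blocked), now at (row=0, col=0)
  F3: move forward 0/3 (blocked), now at (row=0, col=0)
  R: turn right, now facing East
  R: turn right, now facing South
  L: turn left, now facing East
  F1: move forward 1, now at (row=0, col=1)
  F2: move forward 2, now at (row=0, col=3)
  L: turn left, now facing North
Final: (row=0, col=3), facing North

Answer: Final position: (row=0, col=3), facing North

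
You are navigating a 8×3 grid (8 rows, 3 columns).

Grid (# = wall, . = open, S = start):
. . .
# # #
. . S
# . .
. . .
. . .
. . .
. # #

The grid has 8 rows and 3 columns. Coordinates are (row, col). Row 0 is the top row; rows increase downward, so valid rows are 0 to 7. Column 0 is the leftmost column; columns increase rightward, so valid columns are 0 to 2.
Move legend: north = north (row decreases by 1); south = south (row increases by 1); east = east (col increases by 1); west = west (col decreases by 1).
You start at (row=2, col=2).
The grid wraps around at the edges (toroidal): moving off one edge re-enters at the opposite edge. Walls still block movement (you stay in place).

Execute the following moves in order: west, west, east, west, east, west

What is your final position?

Answer: Final position: (row=2, col=0)

Derivation:
Start: (row=2, col=2)
  west (west): (row=2, col=2) -> (row=2, col=1)
  west (west): (row=2, col=1) -> (row=2, col=0)
  east (east): (row=2, col=0) -> (row=2, col=1)
  west (west): (row=2, col=1) -> (row=2, col=0)
  east (east): (row=2, col=0) -> (row=2, col=1)
  west (west): (row=2, col=1) -> (row=2, col=0)
Final: (row=2, col=0)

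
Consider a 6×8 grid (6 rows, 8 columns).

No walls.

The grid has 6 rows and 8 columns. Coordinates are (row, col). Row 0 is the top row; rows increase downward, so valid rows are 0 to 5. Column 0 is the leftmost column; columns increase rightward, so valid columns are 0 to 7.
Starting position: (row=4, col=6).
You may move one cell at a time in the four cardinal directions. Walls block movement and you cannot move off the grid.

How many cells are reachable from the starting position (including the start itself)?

BFS flood-fill from (row=4, col=6):
  Distance 0: (row=4, col=6)
  Distance 1: (row=3, col=6), (row=4, col=5), (row=4, col=7), (row=5, col=6)
  Distance 2: (row=2, col=6), (row=3, col=5), (row=3, col=7), (row=4, col=4), (row=5, col=5), (row=5, col=7)
  Distance 3: (row=1, col=6), (row=2, col=5), (row=2, col=7), (row=3, col=4), (row=4, col=3), (row=5, col=4)
  Distance 4: (row=0, col=6), (row=1, col=5), (row=1, col=7), (row=2, col=4), (row=3, col=3), (row=4, col=2), (row=5, col=3)
  Distance 5: (row=0, col=5), (row=0, col=7), (row=1, col=4), (row=2, col=3), (row=3, col=2), (row=4, col=1), (row=5, col=2)
  Distance 6: (row=0, col=4), (row=1, col=3), (row=2, col=2), (row=3, col=1), (row=4, col=0), (row=5, col=1)
  Distance 7: (row=0, col=3), (row=1, col=2), (row=2, col=1), (row=3, col=0), (row=5, col=0)
  Distance 8: (row=0, col=2), (row=1, col=1), (row=2, col=0)
  Distance 9: (row=0, col=1), (row=1, col=0)
  Distance 10: (row=0, col=0)
Total reachable: 48 (grid has 48 open cells total)

Answer: Reachable cells: 48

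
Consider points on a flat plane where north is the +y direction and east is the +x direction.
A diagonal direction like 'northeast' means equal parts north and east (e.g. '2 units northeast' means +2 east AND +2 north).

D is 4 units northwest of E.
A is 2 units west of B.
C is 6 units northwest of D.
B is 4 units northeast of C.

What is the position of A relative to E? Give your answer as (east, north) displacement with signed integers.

Answer: A is at (east=-8, north=14) relative to E.

Derivation:
Place E at the origin (east=0, north=0).
  D is 4 units northwest of E: delta (east=-4, north=+4); D at (east=-4, north=4).
  C is 6 units northwest of D: delta (east=-6, north=+6); C at (east=-10, north=10).
  B is 4 units northeast of C: delta (east=+4, north=+4); B at (east=-6, north=14).
  A is 2 units west of B: delta (east=-2, north=+0); A at (east=-8, north=14).
Therefore A relative to E: (east=-8, north=14).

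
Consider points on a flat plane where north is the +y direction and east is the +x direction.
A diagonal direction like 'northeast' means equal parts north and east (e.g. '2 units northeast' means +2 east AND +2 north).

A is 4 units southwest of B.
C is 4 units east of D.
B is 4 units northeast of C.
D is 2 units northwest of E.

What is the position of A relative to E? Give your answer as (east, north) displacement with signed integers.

Place E at the origin (east=0, north=0).
  D is 2 units northwest of E: delta (east=-2, north=+2); D at (east=-2, north=2).
  C is 4 units east of D: delta (east=+4, north=+0); C at (east=2, north=2).
  B is 4 units northeast of C: delta (east=+4, north=+4); B at (east=6, north=6).
  A is 4 units southwest of B: delta (east=-4, north=-4); A at (east=2, north=2).
Therefore A relative to E: (east=2, north=2).

Answer: A is at (east=2, north=2) relative to E.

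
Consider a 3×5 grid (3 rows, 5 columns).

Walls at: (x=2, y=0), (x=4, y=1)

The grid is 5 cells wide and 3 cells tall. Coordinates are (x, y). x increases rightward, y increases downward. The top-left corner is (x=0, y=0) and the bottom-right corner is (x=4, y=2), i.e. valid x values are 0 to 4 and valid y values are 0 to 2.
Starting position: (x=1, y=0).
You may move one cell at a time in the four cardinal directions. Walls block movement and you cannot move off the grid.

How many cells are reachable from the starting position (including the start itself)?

BFS flood-fill from (x=1, y=0):
  Distance 0: (x=1, y=0)
  Distance 1: (x=0, y=0), (x=1, y=1)
  Distance 2: (x=0, y=1), (x=2, y=1), (x=1, y=2)
  Distance 3: (x=3, y=1), (x=0, y=2), (x=2, y=2)
  Distance 4: (x=3, y=0), (x=3, y=2)
  Distance 5: (x=4, y=0), (x=4, y=2)
Total reachable: 13 (grid has 13 open cells total)

Answer: Reachable cells: 13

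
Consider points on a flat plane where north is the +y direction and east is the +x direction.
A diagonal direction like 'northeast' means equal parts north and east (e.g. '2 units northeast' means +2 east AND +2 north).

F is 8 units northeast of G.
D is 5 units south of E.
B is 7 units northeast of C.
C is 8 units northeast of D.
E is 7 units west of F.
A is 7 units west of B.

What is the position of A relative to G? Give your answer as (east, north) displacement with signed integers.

Place G at the origin (east=0, north=0).
  F is 8 units northeast of G: delta (east=+8, north=+8); F at (east=8, north=8).
  E is 7 units west of F: delta (east=-7, north=+0); E at (east=1, north=8).
  D is 5 units south of E: delta (east=+0, north=-5); D at (east=1, north=3).
  C is 8 units northeast of D: delta (east=+8, north=+8); C at (east=9, north=11).
  B is 7 units northeast of C: delta (east=+7, north=+7); B at (east=16, north=18).
  A is 7 units west of B: delta (east=-7, north=+0); A at (east=9, north=18).
Therefore A relative to G: (east=9, north=18).

Answer: A is at (east=9, north=18) relative to G.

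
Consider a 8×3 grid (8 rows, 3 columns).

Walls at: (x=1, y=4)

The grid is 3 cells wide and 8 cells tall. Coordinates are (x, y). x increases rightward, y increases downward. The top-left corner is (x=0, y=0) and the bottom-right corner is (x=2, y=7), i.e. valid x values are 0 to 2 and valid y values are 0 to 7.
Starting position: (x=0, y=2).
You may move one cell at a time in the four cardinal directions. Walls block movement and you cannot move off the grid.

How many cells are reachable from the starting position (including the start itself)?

Answer: Reachable cells: 23

Derivation:
BFS flood-fill from (x=0, y=2):
  Distance 0: (x=0, y=2)
  Distance 1: (x=0, y=1), (x=1, y=2), (x=0, y=3)
  Distance 2: (x=0, y=0), (x=1, y=1), (x=2, y=2), (x=1, y=3), (x=0, y=4)
  Distance 3: (x=1, y=0), (x=2, y=1), (x=2, y=3), (x=0, y=5)
  Distance 4: (x=2, y=0), (x=2, y=4), (x=1, y=5), (x=0, y=6)
  Distance 5: (x=2, y=5), (x=1, y=6), (x=0, y=7)
  Distance 6: (x=2, y=6), (x=1, y=7)
  Distance 7: (x=2, y=7)
Total reachable: 23 (grid has 23 open cells total)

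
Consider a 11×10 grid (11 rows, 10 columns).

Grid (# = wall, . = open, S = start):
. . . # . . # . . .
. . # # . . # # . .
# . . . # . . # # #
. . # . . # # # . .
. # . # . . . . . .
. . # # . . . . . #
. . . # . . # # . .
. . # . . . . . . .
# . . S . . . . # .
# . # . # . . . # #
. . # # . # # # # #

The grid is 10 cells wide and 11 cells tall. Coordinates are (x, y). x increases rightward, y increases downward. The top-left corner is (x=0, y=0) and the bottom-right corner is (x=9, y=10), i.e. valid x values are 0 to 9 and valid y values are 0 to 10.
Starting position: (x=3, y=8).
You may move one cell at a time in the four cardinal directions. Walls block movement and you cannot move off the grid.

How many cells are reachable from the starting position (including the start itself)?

BFS flood-fill from (x=3, y=8):
  Distance 0: (x=3, y=8)
  Distance 1: (x=3, y=7), (x=2, y=8), (x=4, y=8), (x=3, y=9)
  Distance 2: (x=4, y=7), (x=1, y=8), (x=5, y=8)
  Distance 3: (x=4, y=6), (x=1, y=7), (x=5, y=7), (x=6, y=8), (x=1, y=9), (x=5, y=9)
  Distance 4: (x=4, y=5), (x=1, y=6), (x=5, y=6), (x=0, y=7), (x=6, y=7), (x=7, y=8), (x=6, y=9), (x=1, y=10)
  Distance 5: (x=4, y=4), (x=1, y=5), (x=5, y=5), (x=0, y=6), (x=2, y=6), (x=7, y=7), (x=7, y=9), (x=0, y=10)
  Distance 6: (x=4, y=3), (x=5, y=4), (x=0, y=5), (x=6, y=5), (x=8, y=7)
  Distance 7: (x=3, y=3), (x=0, y=4), (x=6, y=4), (x=7, y=5), (x=8, y=6), (x=9, y=7)
  Distance 8: (x=3, y=2), (x=0, y=3), (x=7, y=4), (x=8, y=5), (x=9, y=6), (x=9, y=8)
  Distance 9: (x=2, y=2), (x=1, y=3), (x=8, y=4)
  Distance 10: (x=1, y=2), (x=8, y=3), (x=9, y=4)
  Distance 11: (x=1, y=1), (x=9, y=3)
  Distance 12: (x=1, y=0), (x=0, y=1)
  Distance 13: (x=0, y=0), (x=2, y=0)
Total reachable: 59 (grid has 72 open cells total)

Answer: Reachable cells: 59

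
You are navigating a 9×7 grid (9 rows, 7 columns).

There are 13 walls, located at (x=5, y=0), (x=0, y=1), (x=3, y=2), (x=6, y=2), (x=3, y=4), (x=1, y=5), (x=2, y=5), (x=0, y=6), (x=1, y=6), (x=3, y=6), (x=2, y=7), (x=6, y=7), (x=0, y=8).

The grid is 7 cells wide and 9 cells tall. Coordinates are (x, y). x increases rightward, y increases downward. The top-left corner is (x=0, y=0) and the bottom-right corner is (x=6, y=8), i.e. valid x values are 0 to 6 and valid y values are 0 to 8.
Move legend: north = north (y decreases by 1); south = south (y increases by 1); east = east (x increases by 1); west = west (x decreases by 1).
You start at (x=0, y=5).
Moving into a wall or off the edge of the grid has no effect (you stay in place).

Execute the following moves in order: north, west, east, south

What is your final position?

Start: (x=0, y=5)
  north (north): (x=0, y=5) -> (x=0, y=4)
  west (west): blocked, stay at (x=0, y=4)
  east (east): (x=0, y=4) -> (x=1, y=4)
  south (south): blocked, stay at (x=1, y=4)
Final: (x=1, y=4)

Answer: Final position: (x=1, y=4)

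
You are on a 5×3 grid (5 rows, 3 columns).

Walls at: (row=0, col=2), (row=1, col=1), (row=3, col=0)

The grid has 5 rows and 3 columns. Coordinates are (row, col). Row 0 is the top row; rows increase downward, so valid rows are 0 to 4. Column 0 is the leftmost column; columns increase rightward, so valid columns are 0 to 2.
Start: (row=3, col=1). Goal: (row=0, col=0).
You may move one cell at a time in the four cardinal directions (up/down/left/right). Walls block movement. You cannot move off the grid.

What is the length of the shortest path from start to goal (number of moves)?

BFS from (row=3, col=1) until reaching (row=0, col=0):
  Distance 0: (row=3, col=1)
  Distance 1: (row=2, col=1), (row=3, col=2), (row=4, col=1)
  Distance 2: (row=2, col=0), (row=2, col=2), (row=4, col=0), (row=4, col=2)
  Distance 3: (row=1, col=0), (row=1, col=2)
  Distance 4: (row=0, col=0)  <- goal reached here
One shortest path (4 moves): (row=3, col=1) -> (row=2, col=1) -> (row=2, col=0) -> (row=1, col=0) -> (row=0, col=0)

Answer: Shortest path length: 4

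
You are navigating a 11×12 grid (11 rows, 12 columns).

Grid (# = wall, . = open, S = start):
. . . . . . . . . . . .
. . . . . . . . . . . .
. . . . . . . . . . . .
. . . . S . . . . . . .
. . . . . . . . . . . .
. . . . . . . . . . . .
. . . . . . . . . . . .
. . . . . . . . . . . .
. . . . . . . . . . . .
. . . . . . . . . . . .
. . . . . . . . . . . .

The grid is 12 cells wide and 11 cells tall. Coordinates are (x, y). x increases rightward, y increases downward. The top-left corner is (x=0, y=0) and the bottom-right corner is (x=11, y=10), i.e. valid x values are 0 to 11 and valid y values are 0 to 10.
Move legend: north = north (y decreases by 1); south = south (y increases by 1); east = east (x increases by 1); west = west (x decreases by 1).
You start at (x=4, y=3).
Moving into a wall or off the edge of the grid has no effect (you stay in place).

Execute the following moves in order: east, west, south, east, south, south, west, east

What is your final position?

Start: (x=4, y=3)
  east (east): (x=4, y=3) -> (x=5, y=3)
  west (west): (x=5, y=3) -> (x=4, y=3)
  south (south): (x=4, y=3) -> (x=4, y=4)
  east (east): (x=4, y=4) -> (x=5, y=4)
  south (south): (x=5, y=4) -> (x=5, y=5)
  south (south): (x=5, y=5) -> (x=5, y=6)
  west (west): (x=5, y=6) -> (x=4, y=6)
  east (east): (x=4, y=6) -> (x=5, y=6)
Final: (x=5, y=6)

Answer: Final position: (x=5, y=6)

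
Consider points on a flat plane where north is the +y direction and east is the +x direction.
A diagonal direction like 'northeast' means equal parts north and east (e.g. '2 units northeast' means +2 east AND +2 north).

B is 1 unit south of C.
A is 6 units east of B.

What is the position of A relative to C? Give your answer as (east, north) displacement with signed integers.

Place C at the origin (east=0, north=0).
  B is 1 unit south of C: delta (east=+0, north=-1); B at (east=0, north=-1).
  A is 6 units east of B: delta (east=+6, north=+0); A at (east=6, north=-1).
Therefore A relative to C: (east=6, north=-1).

Answer: A is at (east=6, north=-1) relative to C.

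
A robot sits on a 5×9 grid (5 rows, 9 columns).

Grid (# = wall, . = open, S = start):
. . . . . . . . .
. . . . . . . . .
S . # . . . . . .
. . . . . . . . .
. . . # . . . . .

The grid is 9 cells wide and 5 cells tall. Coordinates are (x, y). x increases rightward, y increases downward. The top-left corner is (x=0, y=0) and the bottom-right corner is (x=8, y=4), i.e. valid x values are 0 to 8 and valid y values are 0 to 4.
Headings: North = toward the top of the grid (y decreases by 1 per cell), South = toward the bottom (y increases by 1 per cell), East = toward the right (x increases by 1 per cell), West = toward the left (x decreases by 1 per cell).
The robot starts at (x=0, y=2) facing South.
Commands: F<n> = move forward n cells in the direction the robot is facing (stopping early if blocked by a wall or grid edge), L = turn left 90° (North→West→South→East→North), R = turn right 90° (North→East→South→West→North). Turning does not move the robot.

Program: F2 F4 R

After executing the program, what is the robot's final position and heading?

Answer: Final position: (x=0, y=4), facing West

Derivation:
Start: (x=0, y=2), facing South
  F2: move forward 2, now at (x=0, y=4)
  F4: move forward 0/4 (blocked), now at (x=0, y=4)
  R: turn right, now facing West
Final: (x=0, y=4), facing West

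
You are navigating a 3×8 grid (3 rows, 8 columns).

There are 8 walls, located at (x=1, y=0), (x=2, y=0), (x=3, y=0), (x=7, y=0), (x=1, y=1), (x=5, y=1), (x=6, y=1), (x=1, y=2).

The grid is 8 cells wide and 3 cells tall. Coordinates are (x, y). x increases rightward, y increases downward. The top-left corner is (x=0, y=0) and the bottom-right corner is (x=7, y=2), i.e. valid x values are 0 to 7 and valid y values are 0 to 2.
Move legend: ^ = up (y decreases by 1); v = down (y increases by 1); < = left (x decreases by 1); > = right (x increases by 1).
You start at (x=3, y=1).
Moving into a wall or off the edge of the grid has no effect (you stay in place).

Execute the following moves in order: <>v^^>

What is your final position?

Start: (x=3, y=1)
  < (left): (x=3, y=1) -> (x=2, y=1)
  > (right): (x=2, y=1) -> (x=3, y=1)
  v (down): (x=3, y=1) -> (x=3, y=2)
  ^ (up): (x=3, y=2) -> (x=3, y=1)
  ^ (up): blocked, stay at (x=3, y=1)
  > (right): (x=3, y=1) -> (x=4, y=1)
Final: (x=4, y=1)

Answer: Final position: (x=4, y=1)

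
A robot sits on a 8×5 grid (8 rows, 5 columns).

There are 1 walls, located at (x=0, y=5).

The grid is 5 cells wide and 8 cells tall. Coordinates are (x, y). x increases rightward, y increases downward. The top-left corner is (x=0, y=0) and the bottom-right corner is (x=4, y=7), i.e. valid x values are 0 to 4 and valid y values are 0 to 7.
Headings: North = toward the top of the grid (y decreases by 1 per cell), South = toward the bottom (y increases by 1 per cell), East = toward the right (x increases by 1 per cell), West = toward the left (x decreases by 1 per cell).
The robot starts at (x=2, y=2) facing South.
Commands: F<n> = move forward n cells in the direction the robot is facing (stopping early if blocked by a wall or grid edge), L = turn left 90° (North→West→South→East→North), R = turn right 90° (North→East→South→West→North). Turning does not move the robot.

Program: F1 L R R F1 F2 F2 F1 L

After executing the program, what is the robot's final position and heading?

Start: (x=2, y=2), facing South
  F1: move forward 1, now at (x=2, y=3)
  L: turn left, now facing East
  R: turn right, now facing South
  R: turn right, now facing West
  F1: move forward 1, now at (x=1, y=3)
  F2: move forward 1/2 (blocked), now at (x=0, y=3)
  F2: move forward 0/2 (blocked), now at (x=0, y=3)
  F1: move forward 0/1 (blocked), now at (x=0, y=3)
  L: turn left, now facing South
Final: (x=0, y=3), facing South

Answer: Final position: (x=0, y=3), facing South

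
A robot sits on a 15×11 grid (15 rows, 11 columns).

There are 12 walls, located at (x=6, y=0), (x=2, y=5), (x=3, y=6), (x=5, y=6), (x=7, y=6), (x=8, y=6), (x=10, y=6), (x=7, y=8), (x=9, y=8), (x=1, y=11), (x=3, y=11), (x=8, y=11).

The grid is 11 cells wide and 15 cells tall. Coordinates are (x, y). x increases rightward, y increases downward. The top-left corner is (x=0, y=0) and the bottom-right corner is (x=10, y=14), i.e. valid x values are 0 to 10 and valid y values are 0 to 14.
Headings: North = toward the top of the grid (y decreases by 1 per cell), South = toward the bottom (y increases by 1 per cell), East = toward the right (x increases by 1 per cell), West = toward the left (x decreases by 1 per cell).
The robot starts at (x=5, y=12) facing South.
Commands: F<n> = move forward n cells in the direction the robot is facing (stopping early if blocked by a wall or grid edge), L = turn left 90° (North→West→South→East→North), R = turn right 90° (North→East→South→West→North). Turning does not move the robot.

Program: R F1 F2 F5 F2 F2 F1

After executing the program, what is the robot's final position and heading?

Answer: Final position: (x=0, y=12), facing West

Derivation:
Start: (x=5, y=12), facing South
  R: turn right, now facing West
  F1: move forward 1, now at (x=4, y=12)
  F2: move forward 2, now at (x=2, y=12)
  F5: move forward 2/5 (blocked), now at (x=0, y=12)
  F2: move forward 0/2 (blocked), now at (x=0, y=12)
  F2: move forward 0/2 (blocked), now at (x=0, y=12)
  F1: move forward 0/1 (blocked), now at (x=0, y=12)
Final: (x=0, y=12), facing West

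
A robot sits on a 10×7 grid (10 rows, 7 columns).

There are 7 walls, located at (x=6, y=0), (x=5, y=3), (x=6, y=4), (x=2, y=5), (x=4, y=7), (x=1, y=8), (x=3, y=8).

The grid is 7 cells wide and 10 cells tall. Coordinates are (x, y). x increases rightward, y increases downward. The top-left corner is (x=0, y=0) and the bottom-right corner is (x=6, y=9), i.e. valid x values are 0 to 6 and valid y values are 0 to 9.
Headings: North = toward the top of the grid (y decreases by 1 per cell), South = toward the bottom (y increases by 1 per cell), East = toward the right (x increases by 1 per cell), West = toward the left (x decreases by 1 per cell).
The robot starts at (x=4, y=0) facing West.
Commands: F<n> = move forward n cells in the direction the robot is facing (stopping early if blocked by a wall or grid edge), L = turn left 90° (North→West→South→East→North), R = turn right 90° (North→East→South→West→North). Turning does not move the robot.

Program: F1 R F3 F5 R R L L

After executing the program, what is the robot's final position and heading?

Start: (x=4, y=0), facing West
  F1: move forward 1, now at (x=3, y=0)
  R: turn right, now facing North
  F3: move forward 0/3 (blocked), now at (x=3, y=0)
  F5: move forward 0/5 (blocked), now at (x=3, y=0)
  R: turn right, now facing East
  R: turn right, now facing South
  L: turn left, now facing East
  L: turn left, now facing North
Final: (x=3, y=0), facing North

Answer: Final position: (x=3, y=0), facing North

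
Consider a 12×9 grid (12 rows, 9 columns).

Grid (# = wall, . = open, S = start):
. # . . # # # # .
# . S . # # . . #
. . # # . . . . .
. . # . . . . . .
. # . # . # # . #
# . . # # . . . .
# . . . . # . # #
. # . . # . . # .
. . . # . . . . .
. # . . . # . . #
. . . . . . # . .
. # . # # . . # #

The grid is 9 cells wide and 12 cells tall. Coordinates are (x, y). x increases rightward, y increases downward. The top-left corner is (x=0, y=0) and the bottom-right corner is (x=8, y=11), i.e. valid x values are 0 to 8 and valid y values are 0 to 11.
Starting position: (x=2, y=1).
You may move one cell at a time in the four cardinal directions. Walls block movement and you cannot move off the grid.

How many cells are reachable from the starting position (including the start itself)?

BFS flood-fill from (x=2, y=1):
  Distance 0: (x=2, y=1)
  Distance 1: (x=2, y=0), (x=1, y=1), (x=3, y=1)
  Distance 2: (x=3, y=0), (x=1, y=2)
  Distance 3: (x=0, y=2), (x=1, y=3)
  Distance 4: (x=0, y=3)
  Distance 5: (x=0, y=4)
Total reachable: 10 (grid has 71 open cells total)

Answer: Reachable cells: 10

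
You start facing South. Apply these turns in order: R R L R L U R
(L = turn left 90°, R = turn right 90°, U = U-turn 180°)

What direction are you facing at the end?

Answer: Final heading: South

Derivation:
Start: South
  R (right (90° clockwise)) -> West
  R (right (90° clockwise)) -> North
  L (left (90° counter-clockwise)) -> West
  R (right (90° clockwise)) -> North
  L (left (90° counter-clockwise)) -> West
  U (U-turn (180°)) -> East
  R (right (90° clockwise)) -> South
Final: South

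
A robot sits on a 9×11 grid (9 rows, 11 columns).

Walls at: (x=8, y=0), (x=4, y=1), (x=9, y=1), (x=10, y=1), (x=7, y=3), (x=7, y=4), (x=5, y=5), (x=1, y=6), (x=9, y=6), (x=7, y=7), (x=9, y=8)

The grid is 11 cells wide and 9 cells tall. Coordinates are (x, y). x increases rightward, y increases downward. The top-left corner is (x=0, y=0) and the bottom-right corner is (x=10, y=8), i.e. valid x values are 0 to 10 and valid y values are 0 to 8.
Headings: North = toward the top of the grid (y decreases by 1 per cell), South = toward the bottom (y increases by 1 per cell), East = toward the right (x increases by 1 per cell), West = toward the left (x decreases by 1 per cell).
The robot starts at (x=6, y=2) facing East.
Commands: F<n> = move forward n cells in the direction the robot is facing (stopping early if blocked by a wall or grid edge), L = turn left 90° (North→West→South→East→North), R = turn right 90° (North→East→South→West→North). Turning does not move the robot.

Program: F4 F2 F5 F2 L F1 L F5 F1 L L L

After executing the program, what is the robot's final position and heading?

Start: (x=6, y=2), facing East
  F4: move forward 4, now at (x=10, y=2)
  F2: move forward 0/2 (blocked), now at (x=10, y=2)
  F5: move forward 0/5 (blocked), now at (x=10, y=2)
  F2: move forward 0/2 (blocked), now at (x=10, y=2)
  L: turn left, now facing North
  F1: move forward 0/1 (blocked), now at (x=10, y=2)
  L: turn left, now facing West
  F5: move forward 5, now at (x=5, y=2)
  F1: move forward 1, now at (x=4, y=2)
  L: turn left, now facing South
  L: turn left, now facing East
  L: turn left, now facing North
Final: (x=4, y=2), facing North

Answer: Final position: (x=4, y=2), facing North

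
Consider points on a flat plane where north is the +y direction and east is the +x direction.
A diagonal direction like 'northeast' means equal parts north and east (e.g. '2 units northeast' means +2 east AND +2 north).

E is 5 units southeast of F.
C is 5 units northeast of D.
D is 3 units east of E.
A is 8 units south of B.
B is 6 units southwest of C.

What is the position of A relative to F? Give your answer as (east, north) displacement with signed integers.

Answer: A is at (east=7, north=-14) relative to F.

Derivation:
Place F at the origin (east=0, north=0).
  E is 5 units southeast of F: delta (east=+5, north=-5); E at (east=5, north=-5).
  D is 3 units east of E: delta (east=+3, north=+0); D at (east=8, north=-5).
  C is 5 units northeast of D: delta (east=+5, north=+5); C at (east=13, north=0).
  B is 6 units southwest of C: delta (east=-6, north=-6); B at (east=7, north=-6).
  A is 8 units south of B: delta (east=+0, north=-8); A at (east=7, north=-14).
Therefore A relative to F: (east=7, north=-14).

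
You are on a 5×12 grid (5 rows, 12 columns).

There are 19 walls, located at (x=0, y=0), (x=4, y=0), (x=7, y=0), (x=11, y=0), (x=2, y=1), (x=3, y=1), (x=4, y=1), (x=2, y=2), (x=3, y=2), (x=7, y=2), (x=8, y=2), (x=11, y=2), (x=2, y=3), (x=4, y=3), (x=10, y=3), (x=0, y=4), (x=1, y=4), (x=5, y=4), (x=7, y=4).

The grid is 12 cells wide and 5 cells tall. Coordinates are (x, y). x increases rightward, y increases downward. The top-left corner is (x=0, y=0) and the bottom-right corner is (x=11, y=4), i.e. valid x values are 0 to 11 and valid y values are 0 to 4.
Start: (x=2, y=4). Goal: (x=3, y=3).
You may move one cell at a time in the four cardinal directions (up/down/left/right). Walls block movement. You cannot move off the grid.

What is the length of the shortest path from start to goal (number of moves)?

BFS from (x=2, y=4) until reaching (x=3, y=3):
  Distance 0: (x=2, y=4)
  Distance 1: (x=3, y=4)
  Distance 2: (x=3, y=3), (x=4, y=4)  <- goal reached here
One shortest path (2 moves): (x=2, y=4) -> (x=3, y=4) -> (x=3, y=3)

Answer: Shortest path length: 2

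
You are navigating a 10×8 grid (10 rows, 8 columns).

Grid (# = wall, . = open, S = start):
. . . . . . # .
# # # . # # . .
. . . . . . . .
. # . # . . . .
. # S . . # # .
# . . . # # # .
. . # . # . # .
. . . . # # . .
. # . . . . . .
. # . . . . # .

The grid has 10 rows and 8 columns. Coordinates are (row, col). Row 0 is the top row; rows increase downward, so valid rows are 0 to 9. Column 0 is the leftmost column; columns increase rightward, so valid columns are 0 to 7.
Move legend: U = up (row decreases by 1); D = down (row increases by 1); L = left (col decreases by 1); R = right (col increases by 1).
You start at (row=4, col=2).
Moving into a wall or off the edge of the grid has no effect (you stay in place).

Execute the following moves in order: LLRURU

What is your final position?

Answer: Final position: (row=3, col=4)

Derivation:
Start: (row=4, col=2)
  L (left): blocked, stay at (row=4, col=2)
  L (left): blocked, stay at (row=4, col=2)
  R (right): (row=4, col=2) -> (row=4, col=3)
  U (up): blocked, stay at (row=4, col=3)
  R (right): (row=4, col=3) -> (row=4, col=4)
  U (up): (row=4, col=4) -> (row=3, col=4)
Final: (row=3, col=4)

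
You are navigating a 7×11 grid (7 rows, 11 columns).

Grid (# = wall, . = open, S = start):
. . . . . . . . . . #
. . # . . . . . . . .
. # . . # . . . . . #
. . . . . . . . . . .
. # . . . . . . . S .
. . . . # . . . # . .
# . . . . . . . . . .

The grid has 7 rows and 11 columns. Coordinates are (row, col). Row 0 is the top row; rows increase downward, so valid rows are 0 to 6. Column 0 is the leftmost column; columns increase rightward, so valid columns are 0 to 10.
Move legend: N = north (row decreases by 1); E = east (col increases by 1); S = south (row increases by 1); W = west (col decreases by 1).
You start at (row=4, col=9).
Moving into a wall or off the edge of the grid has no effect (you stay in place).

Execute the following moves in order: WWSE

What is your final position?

Start: (row=4, col=9)
  W (west): (row=4, col=9) -> (row=4, col=8)
  W (west): (row=4, col=8) -> (row=4, col=7)
  S (south): (row=4, col=7) -> (row=5, col=7)
  E (east): blocked, stay at (row=5, col=7)
Final: (row=5, col=7)

Answer: Final position: (row=5, col=7)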